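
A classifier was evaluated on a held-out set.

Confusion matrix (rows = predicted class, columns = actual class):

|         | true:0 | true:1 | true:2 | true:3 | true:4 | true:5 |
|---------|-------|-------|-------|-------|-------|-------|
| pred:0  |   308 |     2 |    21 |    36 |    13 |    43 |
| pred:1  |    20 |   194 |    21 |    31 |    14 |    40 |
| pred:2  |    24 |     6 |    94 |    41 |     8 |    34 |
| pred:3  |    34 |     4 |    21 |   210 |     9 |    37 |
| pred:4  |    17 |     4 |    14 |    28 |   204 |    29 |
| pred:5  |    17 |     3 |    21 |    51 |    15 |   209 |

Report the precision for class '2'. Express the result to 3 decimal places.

0.454

One-vs-rest for '2': TP = diagonal; FP = other classes predicted '2'; FN = '2' predicted as other.
precision = TP/(TP+FP).
2: TP=94, FP=24+6+41+8+34=113 → 94/207 = 0.4541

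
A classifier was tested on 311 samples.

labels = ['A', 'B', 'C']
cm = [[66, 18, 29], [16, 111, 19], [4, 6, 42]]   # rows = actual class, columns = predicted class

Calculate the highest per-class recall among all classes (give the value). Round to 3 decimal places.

0.808

Per-class recall (TP/(TP+FN)):
  A: TP=66, FN=18+29=47 → 66/113 = 0.5841
  B: TP=111, FN=16+19=35 → 111/146 = 0.7603
  C: TP=42, FN=4+6=10 → 42/52 = 0.8077
Highest is class 'C' with recall = 0.808.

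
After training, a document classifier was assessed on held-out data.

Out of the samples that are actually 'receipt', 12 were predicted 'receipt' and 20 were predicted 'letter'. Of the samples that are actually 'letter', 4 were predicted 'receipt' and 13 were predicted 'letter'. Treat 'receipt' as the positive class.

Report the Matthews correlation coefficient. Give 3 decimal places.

0.142

MCC = (TP·TN − FP·FN) / √((TP+FP)(TP+FN)(TN+FP)(TN+FN))
Numerator = 12·13 − 4·20 = 76
Denominator = √(16·32·17·33) = √287232 = 535.9403
MCC = 76 / 535.9403 = 0.142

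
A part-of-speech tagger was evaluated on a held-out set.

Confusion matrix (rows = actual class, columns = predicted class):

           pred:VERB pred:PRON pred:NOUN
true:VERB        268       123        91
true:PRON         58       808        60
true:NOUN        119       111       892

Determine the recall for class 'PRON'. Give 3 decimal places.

One-vs-rest for 'PRON': TP = diagonal; FP = other classes predicted 'PRON'; FN = 'PRON' predicted as other.
recall = TP/(TP+FN).
PRON: TP=808, FN=58+60=118 → 808/926 = 0.8726

0.873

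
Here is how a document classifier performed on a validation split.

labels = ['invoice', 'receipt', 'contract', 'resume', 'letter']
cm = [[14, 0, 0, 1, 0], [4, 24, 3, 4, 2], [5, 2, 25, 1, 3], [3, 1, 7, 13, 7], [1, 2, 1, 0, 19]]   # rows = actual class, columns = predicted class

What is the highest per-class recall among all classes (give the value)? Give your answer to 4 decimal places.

Per-class recall (TP/(TP+FN)):
  invoice: TP=14, FN=0+0+1+0=1 → 14/15 = 0.93333
  receipt: TP=24, FN=4+3+4+2=13 → 24/37 = 0.64865
  contract: TP=25, FN=5+2+1+3=11 → 25/36 = 0.69444
  resume: TP=13, FN=3+1+7+7=18 → 13/31 = 0.41935
  letter: TP=19, FN=1+2+1+0=4 → 19/23 = 0.82609
Highest is class 'invoice' with recall = 0.9333.

0.9333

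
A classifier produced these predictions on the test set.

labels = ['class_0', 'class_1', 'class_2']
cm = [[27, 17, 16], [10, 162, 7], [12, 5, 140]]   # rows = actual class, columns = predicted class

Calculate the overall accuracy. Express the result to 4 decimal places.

0.8308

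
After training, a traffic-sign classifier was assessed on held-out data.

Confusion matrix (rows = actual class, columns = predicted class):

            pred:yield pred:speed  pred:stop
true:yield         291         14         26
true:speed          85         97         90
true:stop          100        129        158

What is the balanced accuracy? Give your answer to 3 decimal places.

0.548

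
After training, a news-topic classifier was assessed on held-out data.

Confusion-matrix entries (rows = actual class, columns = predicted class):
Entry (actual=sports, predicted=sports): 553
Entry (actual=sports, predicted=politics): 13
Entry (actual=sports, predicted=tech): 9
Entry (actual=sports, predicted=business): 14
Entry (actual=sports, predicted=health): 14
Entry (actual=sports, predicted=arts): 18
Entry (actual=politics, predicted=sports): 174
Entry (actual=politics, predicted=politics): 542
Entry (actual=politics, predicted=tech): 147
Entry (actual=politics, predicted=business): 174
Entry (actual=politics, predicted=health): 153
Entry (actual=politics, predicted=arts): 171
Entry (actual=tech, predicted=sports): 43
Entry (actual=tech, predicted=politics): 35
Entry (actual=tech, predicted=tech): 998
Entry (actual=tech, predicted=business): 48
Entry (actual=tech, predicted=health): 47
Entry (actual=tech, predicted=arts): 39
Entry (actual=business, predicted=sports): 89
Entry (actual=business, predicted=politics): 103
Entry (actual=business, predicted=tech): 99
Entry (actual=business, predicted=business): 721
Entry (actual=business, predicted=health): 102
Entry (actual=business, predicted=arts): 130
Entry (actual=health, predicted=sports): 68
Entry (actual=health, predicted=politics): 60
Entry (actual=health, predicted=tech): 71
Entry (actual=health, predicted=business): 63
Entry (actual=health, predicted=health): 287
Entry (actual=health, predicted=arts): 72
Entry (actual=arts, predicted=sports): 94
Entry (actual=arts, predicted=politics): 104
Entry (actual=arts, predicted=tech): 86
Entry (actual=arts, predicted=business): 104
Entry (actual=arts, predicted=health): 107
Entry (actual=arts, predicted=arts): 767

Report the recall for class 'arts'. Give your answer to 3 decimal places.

0.608

Take TP from the diagonal, FP from the rest of the 'arts' prediction marginal, FN from the rest of the 'arts' actual marginal.
recall = TP/(TP+FN).
arts: TP=767, FN=94+104+86+104+107=495 → 767/1262 = 0.6078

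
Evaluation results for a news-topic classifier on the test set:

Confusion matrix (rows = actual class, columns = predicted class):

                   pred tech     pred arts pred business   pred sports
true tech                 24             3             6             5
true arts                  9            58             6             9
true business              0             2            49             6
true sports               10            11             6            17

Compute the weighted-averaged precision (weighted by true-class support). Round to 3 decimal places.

0.667

Per-class precision (TP/(TP+FP)):
  tech: TP=24, FP=9+0+10=19 → 24/43 = 0.5581
  arts: TP=58, FP=3+2+11=16 → 58/74 = 0.7838
  business: TP=49, FP=6+6+6=18 → 49/67 = 0.7313
  sports: TP=17, FP=5+9+6=20 → 17/37 = 0.4595
Weighted-precision = Σ (supportᵢ/N)·precisionᵢ with N=221: (38/221)·0.5581 + (82/221)·0.7838 + (57/221)·0.7313 + (44/221)·0.4595 = 0.667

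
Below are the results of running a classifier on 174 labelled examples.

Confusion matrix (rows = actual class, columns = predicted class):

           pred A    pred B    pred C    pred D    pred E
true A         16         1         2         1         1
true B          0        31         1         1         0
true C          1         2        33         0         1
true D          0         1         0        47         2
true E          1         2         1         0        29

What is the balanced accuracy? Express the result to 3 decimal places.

Balanced accuracy = mean of per-class recall.
  A: recall = 16/21 = 0.7619
  B: recall = 31/33 = 0.9394
  C: recall = 33/37 = 0.8919
  D: recall = 47/50 = 0.9400
  E: recall = 29/33 = 0.8788
Mean = (0.7619 + 0.9394 + 0.8919 + 0.9400 + 0.8788) / 5 = 0.882

0.882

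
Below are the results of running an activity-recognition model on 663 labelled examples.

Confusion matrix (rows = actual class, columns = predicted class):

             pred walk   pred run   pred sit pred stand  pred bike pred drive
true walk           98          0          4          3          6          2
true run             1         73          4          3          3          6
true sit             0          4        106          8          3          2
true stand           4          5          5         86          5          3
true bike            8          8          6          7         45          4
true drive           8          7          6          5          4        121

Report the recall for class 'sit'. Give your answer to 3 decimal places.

0.862

One-vs-rest for 'sit': TP = diagonal; FP = other classes predicted 'sit'; FN = 'sit' predicted as other.
recall = TP/(TP+FN).
sit: TP=106, FN=0+4+8+3+2=17 → 106/123 = 0.8618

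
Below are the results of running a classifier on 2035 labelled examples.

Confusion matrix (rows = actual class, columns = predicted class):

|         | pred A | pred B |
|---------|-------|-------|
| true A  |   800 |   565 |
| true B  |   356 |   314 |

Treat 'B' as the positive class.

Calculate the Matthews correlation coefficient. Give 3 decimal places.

0.052

MCC = (TP·TN − FP·FN) / √((TP+FP)(TP+FN)(TN+FP)(TN+FN))
Numerator = 314·800 − 565·356 = 50060
Denominator = √(879·670·1365·1156) = √929296204200 = 964000.1059
MCC = 50060 / 964000.1059 = 0.052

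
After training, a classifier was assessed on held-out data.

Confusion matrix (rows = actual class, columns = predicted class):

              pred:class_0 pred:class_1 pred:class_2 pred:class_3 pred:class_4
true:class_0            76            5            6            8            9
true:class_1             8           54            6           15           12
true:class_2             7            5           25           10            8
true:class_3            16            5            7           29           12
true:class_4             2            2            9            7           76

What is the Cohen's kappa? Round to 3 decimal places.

Observed agreement pₒ = trace/N = 260/419 = 0.6205
Expected agreement pₑ = Σ (rowᵢ·colᵢ)/N² = (104·109 + 95·71 + 55·53 + 69·69 + 96·117)/419² = 0.2107
κ = (pₒ − pₑ)/(1 − pₑ) = (0.6205 − 0.2107)/(1 − 0.2107) = 0.519

0.519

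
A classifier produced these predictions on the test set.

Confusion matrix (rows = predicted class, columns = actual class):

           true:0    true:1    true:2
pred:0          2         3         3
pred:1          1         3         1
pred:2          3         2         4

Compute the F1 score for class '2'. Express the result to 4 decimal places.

0.4706

Take TP from the diagonal, FP from the rest of the '2' prediction marginal, FN from the rest of the '2' actual marginal.
F1 score = 2·TP/(2·TP+FP+FN).
2: TP=4, FP=3+2=5, FN=3+1=4 → 8/17 = 0.47059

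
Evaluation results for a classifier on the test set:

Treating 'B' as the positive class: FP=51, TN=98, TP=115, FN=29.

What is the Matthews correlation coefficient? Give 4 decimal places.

MCC = (TP·TN − FP·FN) / √((TP+FP)(TP+FN)(TN+FP)(TN+FN))
Numerator = 115·98 − 51·29 = 9791
Denominator = √(166·144·149·127) = √452335392 = 21268.1779
MCC = 9791 / 21268.1779 = 0.4604

0.4604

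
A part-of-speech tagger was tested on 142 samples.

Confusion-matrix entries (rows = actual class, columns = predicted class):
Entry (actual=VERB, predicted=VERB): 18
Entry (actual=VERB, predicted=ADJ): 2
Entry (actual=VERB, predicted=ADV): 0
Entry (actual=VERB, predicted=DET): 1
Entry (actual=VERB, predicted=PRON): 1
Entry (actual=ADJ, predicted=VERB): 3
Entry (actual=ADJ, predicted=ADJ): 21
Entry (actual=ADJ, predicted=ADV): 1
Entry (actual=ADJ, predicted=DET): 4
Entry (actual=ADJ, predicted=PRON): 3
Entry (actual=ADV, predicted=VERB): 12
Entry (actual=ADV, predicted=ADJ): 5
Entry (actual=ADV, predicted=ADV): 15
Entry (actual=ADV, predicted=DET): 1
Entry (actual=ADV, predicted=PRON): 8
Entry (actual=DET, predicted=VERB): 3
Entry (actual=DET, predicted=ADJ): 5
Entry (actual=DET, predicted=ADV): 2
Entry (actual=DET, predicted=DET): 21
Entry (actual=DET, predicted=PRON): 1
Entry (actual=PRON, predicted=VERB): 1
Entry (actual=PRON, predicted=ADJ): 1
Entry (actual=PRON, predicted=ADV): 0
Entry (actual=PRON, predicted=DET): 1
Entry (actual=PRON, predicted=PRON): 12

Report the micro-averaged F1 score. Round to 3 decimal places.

Micro-averaging pools counts across classes: ΣTP=87, ΣFP=55, ΣFN=55.
Micro-F1 score = 2·TP/(2·TP+FP+FN) on pooled counts = 0.613 (equals overall accuracy in single-label multiclass).

0.613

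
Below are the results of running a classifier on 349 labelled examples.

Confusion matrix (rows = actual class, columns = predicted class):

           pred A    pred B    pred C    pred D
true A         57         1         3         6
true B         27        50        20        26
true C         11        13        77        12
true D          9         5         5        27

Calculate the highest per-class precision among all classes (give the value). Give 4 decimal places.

Per-class precision (TP/(TP+FP)):
  A: TP=57, FP=27+11+9=47 → 57/104 = 0.54808
  B: TP=50, FP=1+13+5=19 → 50/69 = 0.72464
  C: TP=77, FP=3+20+5=28 → 77/105 = 0.73333
  D: TP=27, FP=6+26+12=44 → 27/71 = 0.38028
Highest is class 'C' with precision = 0.7333.

0.7333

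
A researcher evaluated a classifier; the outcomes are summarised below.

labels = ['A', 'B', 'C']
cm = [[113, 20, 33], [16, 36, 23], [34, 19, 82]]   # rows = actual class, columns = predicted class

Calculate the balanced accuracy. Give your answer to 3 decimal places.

Balanced accuracy = mean of per-class recall.
  A: recall = 113/166 = 0.6807
  B: recall = 36/75 = 0.4800
  C: recall = 82/135 = 0.6074
Mean = (0.6807 + 0.4800 + 0.6074) / 3 = 0.589

0.589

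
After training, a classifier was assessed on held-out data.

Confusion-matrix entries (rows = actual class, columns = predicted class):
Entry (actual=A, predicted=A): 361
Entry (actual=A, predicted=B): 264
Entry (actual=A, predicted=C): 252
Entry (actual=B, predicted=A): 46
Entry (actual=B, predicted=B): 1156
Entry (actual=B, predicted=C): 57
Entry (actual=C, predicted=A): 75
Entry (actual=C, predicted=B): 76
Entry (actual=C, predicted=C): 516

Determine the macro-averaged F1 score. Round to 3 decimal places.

0.687

Per-class F1 score (2·TP/(2·TP+FP+FN)):
  A: TP=361, FP=46+75=121, FN=264+252=516 → 722/1359 = 0.5313
  B: TP=1156, FP=264+76=340, FN=46+57=103 → 2312/2755 = 0.8392
  C: TP=516, FP=252+57=309, FN=75+76=151 → 1032/1492 = 0.6917
Macro-F1 score = mean = (0.5313 + 0.8392 + 0.6917) / 3 = 0.687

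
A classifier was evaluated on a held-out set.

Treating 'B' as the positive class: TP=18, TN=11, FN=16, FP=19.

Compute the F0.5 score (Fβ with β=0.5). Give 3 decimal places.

Fβ = (1+β²)·TP / ((1+β²)·TP + β²·FN + FP), with β²=1/4
= 1.25·18 / (1.25·18 + 0.25·16 + 19) = 0.495

0.495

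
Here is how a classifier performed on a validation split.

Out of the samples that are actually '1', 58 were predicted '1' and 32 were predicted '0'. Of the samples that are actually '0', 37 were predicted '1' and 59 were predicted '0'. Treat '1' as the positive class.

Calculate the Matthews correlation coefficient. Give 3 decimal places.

MCC = (TP·TN − FP·FN) / √((TP+FP)(TP+FN)(TN+FP)(TN+FN))
Numerator = 58·59 − 37·32 = 2238
Denominator = √(95·90·96·91) = √74692800 = 8642.4996
MCC = 2238 / 8642.4996 = 0.259

0.259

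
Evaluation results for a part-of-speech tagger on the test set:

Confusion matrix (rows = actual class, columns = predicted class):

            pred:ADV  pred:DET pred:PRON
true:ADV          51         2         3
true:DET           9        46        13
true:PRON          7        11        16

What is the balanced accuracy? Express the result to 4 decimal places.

Balanced accuracy = mean of per-class recall.
  ADV: recall = 51/56 = 0.91071
  DET: recall = 46/68 = 0.67647
  PRON: recall = 16/34 = 0.47059
Mean = (0.91071 + 0.67647 + 0.47059) / 3 = 0.6859

0.6859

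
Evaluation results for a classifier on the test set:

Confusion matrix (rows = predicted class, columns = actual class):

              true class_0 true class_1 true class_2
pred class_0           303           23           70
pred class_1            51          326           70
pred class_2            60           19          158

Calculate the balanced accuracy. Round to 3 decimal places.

Balanced accuracy = mean of per-class recall.
  class_0: recall = 303/414 = 0.7319
  class_1: recall = 326/368 = 0.8859
  class_2: recall = 158/298 = 0.5302
Mean = (0.7319 + 0.8859 + 0.5302) / 3 = 0.716

0.716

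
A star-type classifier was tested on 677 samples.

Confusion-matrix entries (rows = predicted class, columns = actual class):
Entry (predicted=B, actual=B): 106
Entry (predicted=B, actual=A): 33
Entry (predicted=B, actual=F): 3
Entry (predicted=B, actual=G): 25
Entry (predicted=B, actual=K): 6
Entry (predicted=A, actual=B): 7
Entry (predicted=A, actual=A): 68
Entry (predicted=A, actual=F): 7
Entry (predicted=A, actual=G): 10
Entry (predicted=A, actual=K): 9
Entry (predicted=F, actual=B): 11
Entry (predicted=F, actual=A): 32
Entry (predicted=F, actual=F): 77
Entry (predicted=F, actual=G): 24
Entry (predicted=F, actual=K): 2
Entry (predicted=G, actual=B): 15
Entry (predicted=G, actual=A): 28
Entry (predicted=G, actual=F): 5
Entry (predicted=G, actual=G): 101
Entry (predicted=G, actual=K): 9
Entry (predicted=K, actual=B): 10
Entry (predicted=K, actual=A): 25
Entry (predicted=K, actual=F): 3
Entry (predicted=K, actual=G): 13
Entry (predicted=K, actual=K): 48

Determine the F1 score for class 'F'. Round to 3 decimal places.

Treat 'F' as positive and all other classes as negative.
F1 score = 2·TP/(2·TP+FP+FN).
F: TP=77, FP=11+32+24+2=69, FN=3+7+5+3=18 → 154/241 = 0.6390

0.639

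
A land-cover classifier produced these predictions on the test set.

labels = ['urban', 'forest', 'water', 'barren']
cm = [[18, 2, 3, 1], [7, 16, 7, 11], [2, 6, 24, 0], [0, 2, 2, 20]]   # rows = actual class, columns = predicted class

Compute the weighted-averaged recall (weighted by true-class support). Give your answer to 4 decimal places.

0.6446

Per-class recall (TP/(TP+FN)):
  urban: TP=18, FN=2+3+1=6 → 18/24 = 0.75000
  forest: TP=16, FN=7+7+11=25 → 16/41 = 0.39024
  water: TP=24, FN=2+6+0=8 → 24/32 = 0.75000
  barren: TP=20, FN=0+2+2=4 → 20/24 = 0.83333
Weighted-recall = Σ (supportᵢ/N)·recallᵢ with N=121: (24/121)·0.75000 + (41/121)·0.39024 + (32/121)·0.75000 + (24/121)·0.83333 = 0.6446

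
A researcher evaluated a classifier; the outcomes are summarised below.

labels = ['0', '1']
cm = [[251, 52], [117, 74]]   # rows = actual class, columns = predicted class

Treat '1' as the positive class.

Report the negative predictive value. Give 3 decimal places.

0.682

NPV = TN/(TN+FN) = 251/(251+117) = 0.682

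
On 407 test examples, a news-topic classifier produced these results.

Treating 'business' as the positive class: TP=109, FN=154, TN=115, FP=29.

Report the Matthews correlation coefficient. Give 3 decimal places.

MCC = (TP·TN − FP·FN) / √((TP+FP)(TP+FN)(TN+FP)(TN+FN))
Numerator = 109·115 − 29·154 = 8069
Denominator = √(138·263·144·269) = √1405884384 = 37495.1248
MCC = 8069 / 37495.1248 = 0.215

0.215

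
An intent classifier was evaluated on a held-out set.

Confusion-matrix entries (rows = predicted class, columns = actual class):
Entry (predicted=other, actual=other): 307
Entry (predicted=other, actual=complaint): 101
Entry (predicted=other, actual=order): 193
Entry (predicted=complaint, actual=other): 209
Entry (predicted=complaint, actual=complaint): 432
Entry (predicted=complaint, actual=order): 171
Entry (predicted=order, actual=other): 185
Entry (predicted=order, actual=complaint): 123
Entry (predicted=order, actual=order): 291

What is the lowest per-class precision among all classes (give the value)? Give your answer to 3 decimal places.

0.486

Per-class precision (TP/(TP+FP)):
  other: TP=307, FP=101+193=294 → 307/601 = 0.5108
  complaint: TP=432, FP=209+171=380 → 432/812 = 0.5320
  order: TP=291, FP=185+123=308 → 291/599 = 0.4858
Lowest is class 'order' with precision = 0.486.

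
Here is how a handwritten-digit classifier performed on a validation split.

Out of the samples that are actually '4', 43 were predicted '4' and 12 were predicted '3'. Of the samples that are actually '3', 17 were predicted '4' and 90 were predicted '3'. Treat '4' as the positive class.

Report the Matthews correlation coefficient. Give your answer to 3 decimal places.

MCC = (TP·TN − FP·FN) / √((TP+FP)(TP+FN)(TN+FP)(TN+FN))
Numerator = 43·90 − 17·12 = 3666
Denominator = √(60·55·107·102) = √36016200 = 6001.3498
MCC = 3666 / 6001.3498 = 0.611

0.611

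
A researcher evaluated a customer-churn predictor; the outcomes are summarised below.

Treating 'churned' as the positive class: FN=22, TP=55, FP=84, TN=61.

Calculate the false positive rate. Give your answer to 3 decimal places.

0.579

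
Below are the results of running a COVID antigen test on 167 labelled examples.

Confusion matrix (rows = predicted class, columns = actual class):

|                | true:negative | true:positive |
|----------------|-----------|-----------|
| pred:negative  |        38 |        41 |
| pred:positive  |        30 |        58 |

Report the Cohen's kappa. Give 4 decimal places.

Observed agreement pₒ = trace/N = 96/167 = 0.57485
Expected agreement pₑ = Σ (rowᵢ·colᵢ)/N² = (68·79 + 99·88)/167² = 0.50500
κ = (pₒ − pₑ)/(1 − pₑ) = (0.57485 − 0.50500)/(1 − 0.50500) = 0.1411

0.1411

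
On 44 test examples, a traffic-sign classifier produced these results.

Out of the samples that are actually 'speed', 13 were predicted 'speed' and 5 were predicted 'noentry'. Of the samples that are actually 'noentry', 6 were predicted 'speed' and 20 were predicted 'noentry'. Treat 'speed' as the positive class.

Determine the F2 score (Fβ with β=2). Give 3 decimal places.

Fβ = (1+β²)·TP / ((1+β²)·TP + β²·FN + FP), with β²=4
= 5·13 / (5·13 + 4·5 + 6) = 0.714

0.714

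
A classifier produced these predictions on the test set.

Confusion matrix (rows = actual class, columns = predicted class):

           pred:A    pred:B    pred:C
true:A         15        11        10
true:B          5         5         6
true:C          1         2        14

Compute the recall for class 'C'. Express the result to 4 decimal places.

recall = TP/(TP+FN).
C: TP=14, FN=1+2=3 → 14/17 = 0.82353

0.8235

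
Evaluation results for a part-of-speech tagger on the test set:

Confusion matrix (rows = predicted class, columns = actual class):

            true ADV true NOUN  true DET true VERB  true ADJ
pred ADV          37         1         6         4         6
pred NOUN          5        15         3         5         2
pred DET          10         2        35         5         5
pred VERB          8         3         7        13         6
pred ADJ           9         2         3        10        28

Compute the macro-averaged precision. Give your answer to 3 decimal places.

0.538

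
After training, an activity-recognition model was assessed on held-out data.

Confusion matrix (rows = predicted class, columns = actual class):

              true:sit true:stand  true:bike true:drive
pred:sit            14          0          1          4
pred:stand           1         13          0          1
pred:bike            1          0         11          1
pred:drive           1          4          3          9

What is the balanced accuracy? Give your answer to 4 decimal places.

Balanced accuracy = mean of per-class recall.
  sit: recall = 14/17 = 0.82353
  stand: recall = 13/17 = 0.76471
  bike: recall = 11/15 = 0.73333
  drive: recall = 9/15 = 0.60000
Mean = (0.82353 + 0.76471 + 0.73333 + 0.60000) / 4 = 0.7304

0.7304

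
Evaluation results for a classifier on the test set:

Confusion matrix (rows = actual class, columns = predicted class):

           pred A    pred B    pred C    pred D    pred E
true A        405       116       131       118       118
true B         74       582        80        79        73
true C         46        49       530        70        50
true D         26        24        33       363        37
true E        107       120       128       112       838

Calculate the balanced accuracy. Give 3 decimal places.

Balanced accuracy = mean of per-class recall.
  A: recall = 405/888 = 0.4561
  B: recall = 582/888 = 0.6554
  C: recall = 530/745 = 0.7114
  D: recall = 363/483 = 0.7516
  E: recall = 838/1305 = 0.6421
Mean = (0.4561 + 0.6554 + 0.7114 + 0.7516 + 0.6421) / 5 = 0.643

0.643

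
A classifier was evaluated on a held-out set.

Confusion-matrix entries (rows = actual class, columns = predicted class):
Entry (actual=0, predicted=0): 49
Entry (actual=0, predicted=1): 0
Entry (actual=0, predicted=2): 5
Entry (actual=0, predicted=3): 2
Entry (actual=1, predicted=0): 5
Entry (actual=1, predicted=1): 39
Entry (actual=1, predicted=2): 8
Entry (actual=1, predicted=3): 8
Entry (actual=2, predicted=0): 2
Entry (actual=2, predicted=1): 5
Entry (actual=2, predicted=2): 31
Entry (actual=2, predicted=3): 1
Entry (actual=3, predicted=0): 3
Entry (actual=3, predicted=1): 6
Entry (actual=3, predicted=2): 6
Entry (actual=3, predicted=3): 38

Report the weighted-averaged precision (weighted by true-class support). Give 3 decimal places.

Per-class precision (TP/(TP+FP)):
  0: TP=49, FP=5+2+3=10 → 49/59 = 0.8305
  1: TP=39, FP=0+5+6=11 → 39/50 = 0.7800
  2: TP=31, FP=5+8+6=19 → 31/50 = 0.6200
  3: TP=38, FP=2+8+1=11 → 38/49 = 0.7755
Weighted-precision = Σ (supportᵢ/N)·precisionᵢ with N=208: (56/208)·0.8305 + (60/208)·0.7800 + (39/208)·0.6200 + (53/208)·0.7755 = 0.762

0.762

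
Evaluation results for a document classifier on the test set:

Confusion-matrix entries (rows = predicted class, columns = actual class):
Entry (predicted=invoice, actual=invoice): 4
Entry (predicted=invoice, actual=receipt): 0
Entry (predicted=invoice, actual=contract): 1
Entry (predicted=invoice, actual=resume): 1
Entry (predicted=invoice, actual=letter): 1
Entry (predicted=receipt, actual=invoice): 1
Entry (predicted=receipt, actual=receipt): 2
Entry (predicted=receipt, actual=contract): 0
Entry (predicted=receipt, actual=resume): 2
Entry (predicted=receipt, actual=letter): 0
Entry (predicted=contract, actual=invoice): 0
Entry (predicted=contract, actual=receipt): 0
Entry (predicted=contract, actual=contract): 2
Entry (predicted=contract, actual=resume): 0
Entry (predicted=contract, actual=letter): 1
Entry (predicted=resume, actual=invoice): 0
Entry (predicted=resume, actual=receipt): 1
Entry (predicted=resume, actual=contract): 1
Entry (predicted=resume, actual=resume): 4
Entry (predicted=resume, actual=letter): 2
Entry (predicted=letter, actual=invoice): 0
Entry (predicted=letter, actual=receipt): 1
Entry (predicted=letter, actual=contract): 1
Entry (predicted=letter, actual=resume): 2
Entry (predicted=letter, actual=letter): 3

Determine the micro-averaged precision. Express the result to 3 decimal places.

0.500

Micro-averaging pools counts across classes: ΣTP=15, ΣFP=15, ΣFN=15.
Micro-precision = TP/(TP+FP) on pooled counts = 0.500 (equals overall accuracy in single-label multiclass).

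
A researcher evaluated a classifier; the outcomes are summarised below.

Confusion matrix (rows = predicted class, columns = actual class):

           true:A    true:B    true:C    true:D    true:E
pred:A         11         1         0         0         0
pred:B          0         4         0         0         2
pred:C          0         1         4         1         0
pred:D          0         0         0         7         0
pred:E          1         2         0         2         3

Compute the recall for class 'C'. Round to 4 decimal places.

1.0000

Treat 'C' as positive and all other classes as negative.
recall = TP/(TP+FN).
C: TP=4, FN=0+0+0+0=0 → 4/4 = 1.00000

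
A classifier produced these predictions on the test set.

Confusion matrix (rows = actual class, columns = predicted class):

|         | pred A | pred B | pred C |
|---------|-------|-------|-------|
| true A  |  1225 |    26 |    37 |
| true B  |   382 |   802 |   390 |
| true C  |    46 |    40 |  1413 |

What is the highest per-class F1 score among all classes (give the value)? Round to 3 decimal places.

0.846

Per-class F1 score (2·TP/(2·TP+FP+FN)):
  A: TP=1225, FP=382+46=428, FN=26+37=63 → 2450/2941 = 0.8330
  B: TP=802, FP=26+40=66, FN=382+390=772 → 1604/2442 = 0.6568
  C: TP=1413, FP=37+390=427, FN=46+40=86 → 2826/3339 = 0.8464
Highest is class 'C' with F1 score = 0.846.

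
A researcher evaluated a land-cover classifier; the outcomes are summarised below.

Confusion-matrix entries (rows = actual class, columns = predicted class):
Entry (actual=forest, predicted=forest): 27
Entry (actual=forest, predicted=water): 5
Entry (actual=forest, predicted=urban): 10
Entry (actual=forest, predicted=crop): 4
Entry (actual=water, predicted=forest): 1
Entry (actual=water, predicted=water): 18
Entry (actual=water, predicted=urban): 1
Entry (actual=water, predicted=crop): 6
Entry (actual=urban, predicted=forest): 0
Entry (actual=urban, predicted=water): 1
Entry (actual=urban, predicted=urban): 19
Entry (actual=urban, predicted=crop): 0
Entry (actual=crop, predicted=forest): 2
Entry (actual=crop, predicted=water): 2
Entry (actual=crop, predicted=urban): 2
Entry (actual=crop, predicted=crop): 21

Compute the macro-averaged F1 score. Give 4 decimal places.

Per-class F1 score (2·TP/(2·TP+FP+FN)):
  forest: TP=27, FP=1+0+2=3, FN=5+10+4=19 → 54/76 = 0.71053
  water: TP=18, FP=5+1+2=8, FN=1+1+6=8 → 36/52 = 0.69231
  urban: TP=19, FP=10+1+2=13, FN=0+1+0=1 → 38/52 = 0.73077
  crop: TP=21, FP=4+6+0=10, FN=2+2+2=6 → 42/58 = 0.72414
Macro-F1 score = mean = (0.71053 + 0.69231 + 0.73077 + 0.72414) / 4 = 0.7144

0.7144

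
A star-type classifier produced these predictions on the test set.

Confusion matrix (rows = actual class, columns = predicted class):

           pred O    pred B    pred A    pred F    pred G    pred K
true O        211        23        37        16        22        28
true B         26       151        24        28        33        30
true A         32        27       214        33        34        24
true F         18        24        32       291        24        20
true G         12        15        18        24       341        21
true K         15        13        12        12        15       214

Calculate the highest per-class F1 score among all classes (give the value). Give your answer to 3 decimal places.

0.758

Per-class F1 score (2·TP/(2·TP+FP+FN)):
  O: TP=211, FP=26+32+18+12+15=103, FN=23+37+16+22+28=126 → 422/651 = 0.6482
  B: TP=151, FP=23+27+24+15+13=102, FN=26+24+28+33+30=141 → 302/545 = 0.5541
  A: TP=214, FP=37+24+32+18+12=123, FN=32+27+33+34+24=150 → 428/701 = 0.6106
  F: TP=291, FP=16+28+33+24+12=113, FN=18+24+32+24+20=118 → 582/813 = 0.7159
  G: TP=341, FP=22+33+34+24+15=128, FN=12+15+18+24+21=90 → 682/900 = 0.7578
  K: TP=214, FP=28+30+24+20+21=123, FN=15+13+12+12+15=67 → 428/618 = 0.6926
Highest is class 'G' with F1 score = 0.758.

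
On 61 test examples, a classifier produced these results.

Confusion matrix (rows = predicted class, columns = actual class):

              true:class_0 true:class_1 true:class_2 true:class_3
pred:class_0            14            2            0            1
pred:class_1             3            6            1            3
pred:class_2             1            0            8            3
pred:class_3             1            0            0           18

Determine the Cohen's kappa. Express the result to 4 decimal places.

0.6625

Observed agreement pₒ = trace/N = 46/61 = 0.75410
Expected agreement pₑ = Σ (rowᵢ·colᵢ)/N² = (19·17 + 8·13 + 9·12 + 25·19)/61² = 0.27143
κ = (pₒ − pₑ)/(1 − pₑ) = (0.75410 − 0.27143)/(1 − 0.27143) = 0.6625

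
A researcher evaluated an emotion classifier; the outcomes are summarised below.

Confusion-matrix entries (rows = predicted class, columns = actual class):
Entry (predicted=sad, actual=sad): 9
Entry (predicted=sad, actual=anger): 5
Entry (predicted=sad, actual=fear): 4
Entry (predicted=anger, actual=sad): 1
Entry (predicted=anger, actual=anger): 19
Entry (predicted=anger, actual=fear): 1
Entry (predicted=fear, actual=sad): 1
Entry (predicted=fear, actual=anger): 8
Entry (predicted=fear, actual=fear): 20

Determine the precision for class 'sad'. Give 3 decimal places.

0.500

Treat 'sad' as positive and all other classes as negative.
precision = TP/(TP+FP).
sad: TP=9, FP=5+4=9 → 9/18 = 0.5000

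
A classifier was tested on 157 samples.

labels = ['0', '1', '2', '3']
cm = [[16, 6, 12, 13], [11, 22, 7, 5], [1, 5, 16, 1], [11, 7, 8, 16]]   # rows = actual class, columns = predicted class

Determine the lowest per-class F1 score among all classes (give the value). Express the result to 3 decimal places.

0.372

Per-class F1 score (2·TP/(2·TP+FP+FN)):
  0: TP=16, FP=11+1+11=23, FN=6+12+13=31 → 32/86 = 0.3721
  1: TP=22, FP=6+5+7=18, FN=11+7+5=23 → 44/85 = 0.5176
  2: TP=16, FP=12+7+8=27, FN=1+5+1=7 → 32/66 = 0.4848
  3: TP=16, FP=13+5+1=19, FN=11+7+8=26 → 32/77 = 0.4156
Lowest is class '0' with F1 score = 0.372.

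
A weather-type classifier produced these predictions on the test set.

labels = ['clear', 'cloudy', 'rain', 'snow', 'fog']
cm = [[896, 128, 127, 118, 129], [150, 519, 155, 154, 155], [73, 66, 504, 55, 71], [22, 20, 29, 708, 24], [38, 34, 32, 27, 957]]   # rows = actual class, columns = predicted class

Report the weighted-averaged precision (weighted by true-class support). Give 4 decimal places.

Per-class precision (TP/(TP+FP)):
  clear: TP=896, FP=150+73+22+38=283 → 896/1179 = 0.75997
  cloudy: TP=519, FP=128+66+20+34=248 → 519/767 = 0.67666
  rain: TP=504, FP=127+155+29+32=343 → 504/847 = 0.59504
  snow: TP=708, FP=118+154+55+27=354 → 708/1062 = 0.66667
  fog: TP=957, FP=129+155+71+24=379 → 957/1336 = 0.71632
Weighted-precision = Σ (supportᵢ/N)·precisionᵢ with N=5191: (1398/5191)·0.75997 + (1133/5191)·0.67666 + (769/5191)·0.59504 + (803/5191)·0.66667 + (1088/5191)·0.71632 = 0.6938

0.6938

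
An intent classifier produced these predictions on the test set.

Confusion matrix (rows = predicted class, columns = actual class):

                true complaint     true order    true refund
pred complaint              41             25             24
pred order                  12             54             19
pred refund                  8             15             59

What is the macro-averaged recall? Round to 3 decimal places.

0.608

Per-class recall (TP/(TP+FN)):
  complaint: TP=41, FN=12+8=20 → 41/61 = 0.6721
  order: TP=54, FN=25+15=40 → 54/94 = 0.5745
  refund: TP=59, FN=24+19=43 → 59/102 = 0.5784
Macro-recall = mean = (0.6721 + 0.5745 + 0.5784) / 3 = 0.608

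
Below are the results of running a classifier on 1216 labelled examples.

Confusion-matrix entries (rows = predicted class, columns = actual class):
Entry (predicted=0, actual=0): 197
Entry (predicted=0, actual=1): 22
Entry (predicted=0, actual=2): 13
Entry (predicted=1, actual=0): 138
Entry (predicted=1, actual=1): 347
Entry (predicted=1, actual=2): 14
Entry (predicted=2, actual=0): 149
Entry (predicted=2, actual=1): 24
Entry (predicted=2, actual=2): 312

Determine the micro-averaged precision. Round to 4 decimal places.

0.7039

Micro-averaging pools counts across classes: ΣTP=856, ΣFP=360, ΣFN=360.
Micro-precision = TP/(TP+FP) on pooled counts = 0.7039 (equals overall accuracy in single-label multiclass).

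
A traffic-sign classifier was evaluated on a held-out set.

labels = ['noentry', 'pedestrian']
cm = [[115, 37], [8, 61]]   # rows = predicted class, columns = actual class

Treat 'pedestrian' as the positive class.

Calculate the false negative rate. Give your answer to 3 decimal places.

0.378

FNR = FN/(FN+TP) = 37/(37+61) = 0.378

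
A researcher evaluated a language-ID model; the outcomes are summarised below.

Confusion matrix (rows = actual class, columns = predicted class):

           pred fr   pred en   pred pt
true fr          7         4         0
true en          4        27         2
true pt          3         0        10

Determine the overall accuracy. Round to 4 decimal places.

0.7719

Accuracy = trace / total = (7+27+10=44) / 57 = 44/57 = 0.7719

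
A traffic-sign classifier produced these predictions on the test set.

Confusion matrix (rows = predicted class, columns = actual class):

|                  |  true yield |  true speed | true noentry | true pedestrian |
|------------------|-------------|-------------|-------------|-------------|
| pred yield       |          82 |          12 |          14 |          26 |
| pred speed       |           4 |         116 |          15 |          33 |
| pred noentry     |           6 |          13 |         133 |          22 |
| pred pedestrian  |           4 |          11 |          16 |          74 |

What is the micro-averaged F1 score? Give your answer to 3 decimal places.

Micro-averaging pools counts across classes: ΣTP=405, ΣFP=176, ΣFN=176.
Micro-F1 score = 2·TP/(2·TP+FP+FN) on pooled counts = 0.697 (equals overall accuracy in single-label multiclass).

0.697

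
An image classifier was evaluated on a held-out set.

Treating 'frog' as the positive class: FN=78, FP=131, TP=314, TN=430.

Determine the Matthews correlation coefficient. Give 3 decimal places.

MCC = (TP·TN − FP·FN) / √((TP+FP)(TP+FN)(TN+FP)(TN+FN))
Numerator = 314·430 − 131·78 = 124802
Denominator = √(445·392·561·508) = √49713306720 = 222964.8105
MCC = 124802 / 222964.8105 = 0.560

0.560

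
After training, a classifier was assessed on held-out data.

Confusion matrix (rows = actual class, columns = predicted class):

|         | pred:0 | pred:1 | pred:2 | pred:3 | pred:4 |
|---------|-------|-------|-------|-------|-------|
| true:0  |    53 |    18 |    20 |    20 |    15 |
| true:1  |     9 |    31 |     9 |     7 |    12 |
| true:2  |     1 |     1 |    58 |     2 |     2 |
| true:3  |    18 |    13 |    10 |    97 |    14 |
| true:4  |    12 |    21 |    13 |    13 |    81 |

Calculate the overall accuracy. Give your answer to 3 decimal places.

Accuracy = trace / total = (53+31+58+97+81=320) / 550 = 320/550 = 0.582

0.582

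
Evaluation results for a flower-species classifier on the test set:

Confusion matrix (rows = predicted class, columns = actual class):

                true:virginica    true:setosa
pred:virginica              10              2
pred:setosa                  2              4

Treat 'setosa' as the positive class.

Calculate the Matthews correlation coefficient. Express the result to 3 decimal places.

MCC = (TP·TN − FP·FN) / √((TP+FP)(TP+FN)(TN+FP)(TN+FN))
Numerator = 4·10 − 2·2 = 36
Denominator = √(6·6·12·12) = √5184 = 72.0000
MCC = 36 / 72.0000 = 0.500

0.500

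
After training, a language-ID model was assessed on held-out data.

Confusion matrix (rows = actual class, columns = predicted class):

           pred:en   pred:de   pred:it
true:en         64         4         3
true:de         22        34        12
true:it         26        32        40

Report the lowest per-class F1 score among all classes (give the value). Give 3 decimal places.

Per-class F1 score (2·TP/(2·TP+FP+FN)):
  en: TP=64, FP=22+26=48, FN=4+3=7 → 128/183 = 0.6995
  de: TP=34, FP=4+32=36, FN=22+12=34 → 68/138 = 0.4928
  it: TP=40, FP=3+12=15, FN=26+32=58 → 80/153 = 0.5229
Lowest is class 'de' with F1 score = 0.493.

0.493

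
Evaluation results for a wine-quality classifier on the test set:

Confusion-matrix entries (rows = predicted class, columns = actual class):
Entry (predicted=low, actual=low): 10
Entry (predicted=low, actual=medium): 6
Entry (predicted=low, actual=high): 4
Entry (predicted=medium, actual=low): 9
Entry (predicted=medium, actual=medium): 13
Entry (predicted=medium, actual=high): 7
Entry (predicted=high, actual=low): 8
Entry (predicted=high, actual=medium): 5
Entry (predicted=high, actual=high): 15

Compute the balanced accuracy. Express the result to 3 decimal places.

Balanced accuracy = mean of per-class recall.
  low: recall = 10/27 = 0.3704
  medium: recall = 13/24 = 0.5417
  high: recall = 15/26 = 0.5769
Mean = (0.3704 + 0.5417 + 0.5769) / 3 = 0.496

0.496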